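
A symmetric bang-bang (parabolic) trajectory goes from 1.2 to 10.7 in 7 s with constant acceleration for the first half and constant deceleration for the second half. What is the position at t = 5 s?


Symmetric rest-to-rest: each phase covers (pf-p0)/2 in time T/2. 0.5*a*(T/2)^2 = (pf-p0)/2 => a = 4*(pf-p0)/T^2
a = 4*(10.7-1.2)/7^2 = 0.7755
t = 5 is in the deceleration phase (t > T/2).
p = pf - 0.5*a*(T-t)^2 = 10.7 - 0.5*0.7755*2^2
= 9.149


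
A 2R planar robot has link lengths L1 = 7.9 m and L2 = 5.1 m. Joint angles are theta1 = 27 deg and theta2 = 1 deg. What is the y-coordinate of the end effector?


Convert angles to radians: theta1 = 0.4712, theta2 = 0.0175
y = L1*sin(theta1) + L2*sin(theta1+theta2)
y = 3.5865 + 2.3943
y = 5.9808


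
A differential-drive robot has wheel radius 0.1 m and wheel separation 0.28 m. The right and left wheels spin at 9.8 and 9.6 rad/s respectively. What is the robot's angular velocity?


vR = r*wR = 0.1*9.8 = 0.98 m/s
vL = r*wL = 0.1*9.6 = 0.96 m/s
v = (vR+vL)/2 = 0.97 m/s
omega = (vR-vL)/L = 0.0714 rad/s
angular velocity = 0.0714 rad/s


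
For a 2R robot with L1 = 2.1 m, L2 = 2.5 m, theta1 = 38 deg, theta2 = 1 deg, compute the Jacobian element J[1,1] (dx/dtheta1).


J[1,1] = -L1*sin(t1) - L2*sin(t1+t2)
= -2.1*sin(38) - 2.5*sin(39)
= -2.8662


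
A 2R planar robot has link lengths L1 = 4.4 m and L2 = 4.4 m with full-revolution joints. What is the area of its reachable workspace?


r_max = L1 + L2 = 8.8 m
r_min = |L1 - L2| = 0.0 m
Area = pi*(r_max^2 - r_min^2)
= pi*(77.44 - 0.0)
= pi * 77.44
= 243.2849 m^2


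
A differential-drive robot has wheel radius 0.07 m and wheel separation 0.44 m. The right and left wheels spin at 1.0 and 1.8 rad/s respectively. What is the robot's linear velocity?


vR = r*wR = 0.07*1.0 = 0.07 m/s
vL = r*wL = 0.07*1.8 = 0.126 m/s
v = (vR+vL)/2 = 0.098 m/s
omega = (vR-vL)/L = -0.1273 rad/s
linear velocity = 0.098 m/s


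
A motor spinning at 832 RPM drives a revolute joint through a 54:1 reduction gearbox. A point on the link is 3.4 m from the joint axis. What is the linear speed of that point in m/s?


omega_motor = 832 * 2*pi/60 = 87.1268 rad/s
omega_joint = omega_motor / 54 = 1.6135 rad/s
v = omega_joint * r = 1.6135 * 3.4
= 5.4858 m/s


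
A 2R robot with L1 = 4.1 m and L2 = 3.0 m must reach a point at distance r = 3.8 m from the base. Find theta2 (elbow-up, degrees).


cos(theta2) = (r^2 - L1^2 - L2^2) / (2*L1*L2)
cos(theta2) = (14.44 - 16.81 - 9.0) / 24.6
cos(theta2) = -0.462195
theta2 = 117.5288 degrees


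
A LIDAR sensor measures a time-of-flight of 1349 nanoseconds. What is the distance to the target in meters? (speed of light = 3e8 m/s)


tof = 1349 ns = 1.349e-06 s
dist = c * tof / 2
= 3e8 * 1.349e-06 / 2
= 202.35 m


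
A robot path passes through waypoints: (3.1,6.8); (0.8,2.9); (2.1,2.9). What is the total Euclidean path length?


Segment lengths:
  seg1 = sqrt((-2.3)^2 + (-3.9)^2) = 4.5277
  seg2 = sqrt((1.3)^2 + (0.0)^2) = 1.3
Total = 5.8277


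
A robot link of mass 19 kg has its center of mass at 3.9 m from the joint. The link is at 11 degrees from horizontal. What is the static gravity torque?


tau = m*g*L*cos(angle)
= 19 * 9.81 * 3.9 * cos(11 deg)
= 19 * 9.81 * 3.9 * 0.9816
= 713.5654 Nm


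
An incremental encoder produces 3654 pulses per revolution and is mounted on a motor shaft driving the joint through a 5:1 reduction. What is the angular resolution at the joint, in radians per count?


counts per rev = 3654
effective counts at joint = 3654 * 5 = 18270
resolution = 2*pi / 18270
= 3.4391e-04 rad/count


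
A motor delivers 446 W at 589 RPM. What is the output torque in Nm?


omega = 589 * 2*pi/60 = 61.6799 rad/s
tau = P / omega = 446 / 61.6799
= 7.2309 Nm


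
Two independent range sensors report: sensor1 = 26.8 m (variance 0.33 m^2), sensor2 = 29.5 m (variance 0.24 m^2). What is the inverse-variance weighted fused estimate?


w1 = (1/var1) / (1/var1 + 1/var2)
   = 3.0303 / (3.0303 + 4.1667) = 0.4211
w2 = 1 - w1 = 0.5789
fused = w1*s1 + w2*s2 = 11.2842 + 17.0789
= 28.3632 m


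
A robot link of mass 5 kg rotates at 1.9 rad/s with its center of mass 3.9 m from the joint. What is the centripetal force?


F = m * omega^2 * r
= 5 * 1.9^2 * 3.9
= 5 * 3.61 * 3.9
= 70.395 N


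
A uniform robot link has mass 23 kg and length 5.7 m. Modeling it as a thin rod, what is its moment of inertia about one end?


I = (1/3) * m * L^2
= (1/3) * 23 * 5.7^2
= 0.333333 * 23 * 32.49
= 249.09 kg*m^2


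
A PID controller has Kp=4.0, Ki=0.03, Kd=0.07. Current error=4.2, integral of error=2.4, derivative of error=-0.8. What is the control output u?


u = Kp*e + Ki*int(e) + Kd*de/dt
= 4.0*4.2 + 0.03*2.4 + 0.07*(-0.8)
= 16.8 + 0.072 + -0.056
= 16.816


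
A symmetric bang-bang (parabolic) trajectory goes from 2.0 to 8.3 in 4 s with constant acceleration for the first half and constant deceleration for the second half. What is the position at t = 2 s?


Symmetric rest-to-rest: each phase covers (pf-p0)/2 in time T/2. 0.5*a*(T/2)^2 = (pf-p0)/2 => a = 4*(pf-p0)/T^2
a = 4*(8.3-2.0)/4^2 = 1.575
t = 2 is in the acceleration phase (t <= T/2).
p = p0 + 0.5*a*t^2 = 2.0 + 0.5*1.575*2^2
= 5.15


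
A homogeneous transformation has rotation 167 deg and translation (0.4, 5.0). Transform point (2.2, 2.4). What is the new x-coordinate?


x' = cos(theta)*px - sin(theta)*py + tx
= -0.9744*2.2 - 0.225*2.4 + 0.4
= -2.2835


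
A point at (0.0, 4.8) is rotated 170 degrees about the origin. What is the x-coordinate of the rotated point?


x' = x*cos(theta) - y*sin(theta)
cos(170 deg) = -0.9848, sin(170 deg) = 0.1736
x' = 0.0 * -0.9848 - 4.8 * 0.1736
= -0.0 - 0.8335
= -0.8335


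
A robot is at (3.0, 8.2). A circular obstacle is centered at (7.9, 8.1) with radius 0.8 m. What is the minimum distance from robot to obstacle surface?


center_dist = sqrt((3.0-7.9)^2 + (8.2-8.1)^2)
= sqrt(24.01 + 0.01)
= 4.901
min_dist = center_dist - radius = 4.901 - 0.8 = 4.101 m


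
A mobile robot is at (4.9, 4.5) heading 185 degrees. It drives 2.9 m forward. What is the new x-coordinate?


x_new = x0 + d*cos(theta)
= 4.9 + 2.9*cos(185)
= 4.9 + -2.889
= 2.011


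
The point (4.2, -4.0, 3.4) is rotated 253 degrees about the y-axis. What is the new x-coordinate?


Rotation about y-axis: x' = x*cos(theta) + z*sin(theta)
= 4.2 * -0.2924 + 3.4 * -0.9563
= -4.4794


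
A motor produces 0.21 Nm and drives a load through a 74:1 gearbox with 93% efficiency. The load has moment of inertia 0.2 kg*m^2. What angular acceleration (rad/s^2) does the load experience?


tau_out = tau_motor * N * eta
= 0.21 * 74 * 0.93 = 14.4522 Nm
alpha = tau_out / I = 14.4522 / 0.2
= 72.261 rad/s^2


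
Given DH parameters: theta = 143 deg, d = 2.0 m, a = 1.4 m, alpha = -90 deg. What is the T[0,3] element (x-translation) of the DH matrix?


T[0,3] = a * cos(theta)
= 1.4 * cos(143 deg)
= 1.4 * -0.7986
= -1.1181


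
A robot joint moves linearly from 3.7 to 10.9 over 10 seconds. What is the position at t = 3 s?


s = t/T = 3/10 = 0.3
p(t) = p0 + (pf-p0)*s
= 3.7 + (10.9 - 3.7) * 0.3
= 5.86


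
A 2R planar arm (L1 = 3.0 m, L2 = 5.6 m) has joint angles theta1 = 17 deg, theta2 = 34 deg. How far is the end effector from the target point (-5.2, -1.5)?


End effector via forward kinematics:
x = L1*cos(t1) + L2*cos(t1+t2) = 6.3931
y = L1*sin(t1) + L2*sin(t1+t2) = 5.2291
Distance to target:
d = sqrt((-5.2 - 6.3931)^2 + (-1.5 - 5.2291)^2)
= sqrt(134.4002 + 45.2812)
= 13.4045 m


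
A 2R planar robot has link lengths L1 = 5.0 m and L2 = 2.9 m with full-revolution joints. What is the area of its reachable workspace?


r_max = L1 + L2 = 7.9 m
r_min = |L1 - L2| = 2.1 m
Area = pi*(r_max^2 - r_min^2)
= pi*(62.41 - 4.41)
= pi * 58.0
= 182.2124 m^2


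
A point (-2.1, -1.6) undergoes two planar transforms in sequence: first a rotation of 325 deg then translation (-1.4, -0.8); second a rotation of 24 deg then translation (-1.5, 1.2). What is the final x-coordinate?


After transform 1:
x1 = cos(325)*-2.1 - sin(325)*-1.6 + -1.4 = -4.0379
y1 = sin(325)*-2.1 + cos(325)*-1.6 + -0.8 = -0.9061
After transform 2:
x2 = cos(24)*-4.0379 - sin(24)*-0.9061 + -1.5
= -4.8203


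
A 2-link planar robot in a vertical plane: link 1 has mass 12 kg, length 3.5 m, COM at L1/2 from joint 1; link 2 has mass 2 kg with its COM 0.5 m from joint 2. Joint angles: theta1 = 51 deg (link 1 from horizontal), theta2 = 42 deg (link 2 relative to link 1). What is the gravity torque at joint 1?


Horizontal distance from joint 1 to link-1 COM:
  x_c1 = (L1/2)*cos(t1) = 1.75 * 0.6293 = 1.1013 m
Horizontal distance from joint 1 to link-2 COM:
  x_c2 = L1*cos(t1) + Lc2*cos(t1+t2)
       = 3.5*0.6293 + 0.5*-0.0523 = 2.1765 m
tau1 = m1*g*x_c1 + m2*g*x_c2
     = 12*9.81*1.1013 + 2*9.81*2.1765
     = 129.6463 + 42.702
     = 172.3483 Nm


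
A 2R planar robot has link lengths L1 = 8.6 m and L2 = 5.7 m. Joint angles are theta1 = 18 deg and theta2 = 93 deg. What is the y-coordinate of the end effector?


Convert angles to radians: theta1 = 0.3142, theta2 = 1.6232
y = L1*sin(theta1) + L2*sin(theta1+theta2)
y = 2.6575 + 5.3214
y = 7.979


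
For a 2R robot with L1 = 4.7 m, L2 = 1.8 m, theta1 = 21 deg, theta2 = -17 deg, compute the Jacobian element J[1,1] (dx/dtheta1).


J[1,1] = -L1*sin(t1) - L2*sin(t1+t2)
= -4.7*sin(21) - 1.8*sin(4)
= -1.8099


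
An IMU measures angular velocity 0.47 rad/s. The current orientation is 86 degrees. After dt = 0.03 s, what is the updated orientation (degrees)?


delta_theta = w * dt = 0.47 * 0.03 = 0.0141 rad
= 0.8079 deg
theta_new = 86 + 0.8079 = 86.8079 deg


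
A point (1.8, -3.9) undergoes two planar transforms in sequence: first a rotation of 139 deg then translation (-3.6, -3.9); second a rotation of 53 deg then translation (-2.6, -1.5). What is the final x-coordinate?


After transform 1:
x1 = cos(139)*1.8 - sin(139)*-3.9 + -3.6 = -2.3998
y1 = sin(139)*1.8 + cos(139)*-3.9 + -3.9 = 0.2243
After transform 2:
x2 = cos(53)*-2.3998 - sin(53)*0.2243 + -2.6
= -4.2234


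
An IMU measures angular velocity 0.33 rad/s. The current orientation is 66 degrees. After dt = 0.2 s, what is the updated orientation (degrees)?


delta_theta = w * dt = 0.33 * 0.2 = 0.066 rad
= 3.7815 deg
theta_new = 66 + 3.7815 = 69.7815 deg


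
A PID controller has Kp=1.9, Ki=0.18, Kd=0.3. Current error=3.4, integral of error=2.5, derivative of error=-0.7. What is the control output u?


u = Kp*e + Ki*int(e) + Kd*de/dt
= 1.9*3.4 + 0.18*2.5 + 0.3*(-0.7)
= 6.46 + 0.45 + -0.21
= 6.7


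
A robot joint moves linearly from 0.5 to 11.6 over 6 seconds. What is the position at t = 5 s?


s = t/T = 5/6 = 0.8333
p(t) = p0 + (pf-p0)*s
= 0.5 + (11.6 - 0.5) * 0.8333
= 9.75


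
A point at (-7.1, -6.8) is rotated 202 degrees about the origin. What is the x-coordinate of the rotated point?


x' = x*cos(theta) - y*sin(theta)
cos(202 deg) = -0.9272, sin(202 deg) = -0.3746
x' = -7.1 * -0.9272 - -6.8 * -0.3746
= 6.583 - 2.5473
= 4.0357


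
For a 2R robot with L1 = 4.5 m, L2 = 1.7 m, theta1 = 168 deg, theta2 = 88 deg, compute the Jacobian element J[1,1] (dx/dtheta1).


J[1,1] = -L1*sin(t1) - L2*sin(t1+t2)
= -4.5*sin(168) - 1.7*sin(256)
= 0.7139


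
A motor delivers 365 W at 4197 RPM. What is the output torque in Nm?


omega = 4197 * 2*pi/60 = 439.5088 rad/s
tau = P / omega = 365 / 439.5088
= 0.8305 Nm


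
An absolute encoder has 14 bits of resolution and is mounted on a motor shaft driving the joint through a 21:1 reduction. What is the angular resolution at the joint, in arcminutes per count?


counts = 2^14 = 16384
effective counts at joint = 16384 * 21 = 344064
resolution = 360*60 / 344064
= 0.0628 arcmin/count


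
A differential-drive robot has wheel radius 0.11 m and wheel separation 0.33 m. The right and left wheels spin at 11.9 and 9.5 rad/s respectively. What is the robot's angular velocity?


vR = r*wR = 0.11*11.9 = 1.309 m/s
vL = r*wL = 0.11*9.5 = 1.045 m/s
v = (vR+vL)/2 = 1.177 m/s
omega = (vR-vL)/L = 0.8 rad/s
angular velocity = 0.8 rad/s


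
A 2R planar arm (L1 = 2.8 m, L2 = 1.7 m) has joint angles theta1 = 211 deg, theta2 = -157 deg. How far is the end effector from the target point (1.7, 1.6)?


End effector via forward kinematics:
x = L1*cos(t1) + L2*cos(t1+t2) = -1.4008
y = L1*sin(t1) + L2*sin(t1+t2) = -0.0668
Distance to target:
d = sqrt((1.7 - -1.4008)^2 + (1.6 - -0.0668)^2)
= sqrt(9.6152 + 2.7781)
= 3.5204 m


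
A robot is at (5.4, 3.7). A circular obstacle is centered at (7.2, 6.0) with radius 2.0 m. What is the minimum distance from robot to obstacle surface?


center_dist = sqrt((5.4-7.2)^2 + (3.7-6.0)^2)
= sqrt(3.24 + 5.29)
= 2.9206
min_dist = center_dist - radius = 2.9206 - 2.0 = 0.9206 m


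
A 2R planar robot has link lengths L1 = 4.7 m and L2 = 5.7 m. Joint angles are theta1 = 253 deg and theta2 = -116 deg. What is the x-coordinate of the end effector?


Convert angles to radians: theta1 = 4.4157, theta2 = -2.0246
x = L1*cos(theta1) + L2*cos(theta1+theta2)
x = -1.3741 + -4.1687
x = -5.5429


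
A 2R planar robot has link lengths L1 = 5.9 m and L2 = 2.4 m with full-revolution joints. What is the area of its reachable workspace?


r_max = L1 + L2 = 8.3 m
r_min = |L1 - L2| = 3.5 m
Area = pi*(r_max^2 - r_min^2)
= pi*(68.89 - 12.25)
= pi * 56.64
= 177.9398 m^2


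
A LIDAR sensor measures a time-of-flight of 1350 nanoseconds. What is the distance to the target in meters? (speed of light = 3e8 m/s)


tof = 1350 ns = 1.35e-06 s
dist = c * tof / 2
= 3e8 * 1.35e-06 / 2
= 202.5 m


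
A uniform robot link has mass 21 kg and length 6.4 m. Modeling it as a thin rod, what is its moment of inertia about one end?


I = (1/3) * m * L^2
= (1/3) * 21 * 6.4^2
= 0.333333 * 21 * 40.96
= 286.72 kg*m^2


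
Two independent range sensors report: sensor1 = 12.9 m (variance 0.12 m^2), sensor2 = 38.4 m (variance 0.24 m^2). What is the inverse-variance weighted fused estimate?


w1 = (1/var1) / (1/var1 + 1/var2)
   = 8.3333 / (8.3333 + 4.1667) = 0.6667
w2 = 1 - w1 = 0.3333
fused = w1*s1 + w2*s2 = 8.6 + 12.8
= 21.4 m


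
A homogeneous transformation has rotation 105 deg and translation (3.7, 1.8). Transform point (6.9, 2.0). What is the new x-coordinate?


x' = cos(theta)*px - sin(theta)*py + tx
= -0.2588*6.9 - 0.9659*2.0 + 3.7
= -0.0177


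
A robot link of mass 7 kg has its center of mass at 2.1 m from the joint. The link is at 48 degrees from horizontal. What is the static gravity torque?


tau = m*g*L*cos(angle)
= 7 * 9.81 * 2.1 * cos(48 deg)
= 7 * 9.81 * 2.1 * 0.6691
= 96.4933 Nm


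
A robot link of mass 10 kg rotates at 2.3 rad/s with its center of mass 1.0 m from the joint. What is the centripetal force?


F = m * omega^2 * r
= 10 * 2.3^2 * 1.0
= 10 * 5.29 * 1.0
= 52.9 N


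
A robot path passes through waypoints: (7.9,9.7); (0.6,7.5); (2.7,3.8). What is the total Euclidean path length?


Segment lengths:
  seg1 = sqrt((-7.3)^2 + (-2.2)^2) = 7.6243
  seg2 = sqrt((2.1)^2 + (-3.7)^2) = 4.2544
Total = 11.8787


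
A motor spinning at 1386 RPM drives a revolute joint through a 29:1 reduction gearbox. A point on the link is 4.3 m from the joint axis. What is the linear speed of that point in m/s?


omega_motor = 1386 * 2*pi/60 = 145.1416 rad/s
omega_joint = omega_motor / 29 = 5.0049 rad/s
v = omega_joint * r = 5.0049 * 4.3
= 21.521 m/s


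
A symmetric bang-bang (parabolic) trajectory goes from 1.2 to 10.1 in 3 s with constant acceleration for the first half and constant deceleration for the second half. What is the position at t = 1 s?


Symmetric rest-to-rest: each phase covers (pf-p0)/2 in time T/2. 0.5*a*(T/2)^2 = (pf-p0)/2 => a = 4*(pf-p0)/T^2
a = 4*(10.1-1.2)/3^2 = 3.9556
t = 1 is in the acceleration phase (t <= T/2).
p = p0 + 0.5*a*t^2 = 1.2 + 0.5*3.9556*1^2
= 3.1778


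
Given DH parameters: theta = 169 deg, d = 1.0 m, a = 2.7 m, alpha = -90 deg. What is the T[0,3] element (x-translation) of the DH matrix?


T[0,3] = a * cos(theta)
= 2.7 * cos(169 deg)
= 2.7 * -0.9816
= -2.6504


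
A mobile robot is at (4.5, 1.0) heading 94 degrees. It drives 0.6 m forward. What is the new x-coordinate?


x_new = x0 + d*cos(theta)
= 4.5 + 0.6*cos(94)
= 4.5 + -0.0419
= 4.4581


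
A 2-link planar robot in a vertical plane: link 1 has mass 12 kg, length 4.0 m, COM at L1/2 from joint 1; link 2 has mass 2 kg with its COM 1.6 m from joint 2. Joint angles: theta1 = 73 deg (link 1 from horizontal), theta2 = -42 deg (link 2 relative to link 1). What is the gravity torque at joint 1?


Horizontal distance from joint 1 to link-1 COM:
  x_c1 = (L1/2)*cos(t1) = 2.0 * 0.2924 = 0.5847 m
Horizontal distance from joint 1 to link-2 COM:
  x_c2 = L1*cos(t1) + Lc2*cos(t1+t2)
       = 4.0*0.2924 + 1.6*0.8572 = 2.541 m
tau1 = m1*g*x_c1 + m2*g*x_c2
     = 12*9.81*0.5847 + 2*9.81*2.541
     = 68.836 + 49.8535
     = 118.6895 Nm


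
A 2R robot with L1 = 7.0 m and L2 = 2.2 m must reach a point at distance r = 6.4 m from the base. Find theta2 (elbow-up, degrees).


cos(theta2) = (r^2 - L1^2 - L2^2) / (2*L1*L2)
cos(theta2) = (40.96 - 49.0 - 4.84) / 30.8
cos(theta2) = -0.418182
theta2 = 114.7199 degrees


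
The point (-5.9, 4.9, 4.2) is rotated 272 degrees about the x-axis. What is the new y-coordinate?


Rotation about x-axis: y' = y*cos(theta) - z*sin(theta)
= 4.9 * 0.0349 - 4.2 * -0.9994
= 4.3684


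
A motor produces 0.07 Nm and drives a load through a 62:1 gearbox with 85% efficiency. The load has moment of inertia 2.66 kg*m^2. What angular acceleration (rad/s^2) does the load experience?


tau_out = tau_motor * N * eta
= 0.07 * 62 * 0.85 = 3.689 Nm
alpha = tau_out / I = 3.689 / 2.66
= 1.3868 rad/s^2


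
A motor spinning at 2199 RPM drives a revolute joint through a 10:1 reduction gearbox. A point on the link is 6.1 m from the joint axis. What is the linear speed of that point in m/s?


omega_motor = 2199 * 2*pi/60 = 230.2787 rad/s
omega_joint = omega_motor / 10 = 23.0279 rad/s
v = omega_joint * r = 23.0279 * 6.1
= 140.47 m/s


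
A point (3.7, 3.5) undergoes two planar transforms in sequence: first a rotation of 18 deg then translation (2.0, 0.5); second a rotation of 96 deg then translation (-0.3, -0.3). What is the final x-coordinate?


After transform 1:
x1 = cos(18)*3.7 - sin(18)*3.5 + 2.0 = 4.4373
y1 = sin(18)*3.7 + cos(18)*3.5 + 0.5 = 4.9721
After transform 2:
x2 = cos(96)*4.4373 - sin(96)*4.9721 + -0.3
= -5.7087


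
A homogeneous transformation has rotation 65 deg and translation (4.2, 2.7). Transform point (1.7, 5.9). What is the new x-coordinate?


x' = cos(theta)*px - sin(theta)*py + tx
= 0.4226*1.7 - 0.9063*5.9 + 4.2
= -0.4288


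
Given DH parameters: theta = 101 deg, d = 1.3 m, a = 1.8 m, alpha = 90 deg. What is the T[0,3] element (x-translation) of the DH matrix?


T[0,3] = a * cos(theta)
= 1.8 * cos(101 deg)
= 1.8 * -0.1908
= -0.3435


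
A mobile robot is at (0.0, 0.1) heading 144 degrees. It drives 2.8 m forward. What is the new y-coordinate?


y_new = y0 + d*sin(theta)
= 0.1 + 2.8*sin(144)
= 0.1 + 1.6458
= 1.7458


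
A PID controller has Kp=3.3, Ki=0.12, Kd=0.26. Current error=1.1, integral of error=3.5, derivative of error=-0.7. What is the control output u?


u = Kp*e + Ki*int(e) + Kd*de/dt
= 3.3*1.1 + 0.12*3.5 + 0.26*(-0.7)
= 3.63 + 0.42 + -0.182
= 3.868


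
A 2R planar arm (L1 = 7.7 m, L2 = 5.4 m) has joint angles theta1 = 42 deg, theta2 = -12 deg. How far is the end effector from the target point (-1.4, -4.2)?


End effector via forward kinematics:
x = L1*cos(t1) + L2*cos(t1+t2) = 10.3988
y = L1*sin(t1) + L2*sin(t1+t2) = 7.8523
Distance to target:
d = sqrt((-1.4 - 10.3988)^2 + (-4.2 - 7.8523)^2)
= sqrt(139.2106 + 145.2581)
= 16.8662 m


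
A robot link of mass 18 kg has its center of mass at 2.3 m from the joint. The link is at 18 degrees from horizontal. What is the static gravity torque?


tau = m*g*L*cos(angle)
= 18 * 9.81 * 2.3 * cos(18 deg)
= 18 * 9.81 * 2.3 * 0.9511
= 386.2564 Nm


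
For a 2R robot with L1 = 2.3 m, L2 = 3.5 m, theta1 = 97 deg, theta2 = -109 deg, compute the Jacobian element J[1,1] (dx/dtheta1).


J[1,1] = -L1*sin(t1) - L2*sin(t1+t2)
= -2.3*sin(97) - 3.5*sin(-12)
= -1.5552


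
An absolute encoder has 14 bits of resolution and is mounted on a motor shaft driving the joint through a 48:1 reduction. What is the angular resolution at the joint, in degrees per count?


counts = 2^14 = 16384
effective counts at joint = 16384 * 48 = 786432
resolution = 360 / 786432
= 4.5776e-04 deg/count


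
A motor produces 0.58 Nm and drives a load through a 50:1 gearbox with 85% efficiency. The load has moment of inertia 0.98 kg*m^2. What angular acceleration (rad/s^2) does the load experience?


tau_out = tau_motor * N * eta
= 0.58 * 50 * 0.85 = 24.65 Nm
alpha = tau_out / I = 24.65 / 0.98
= 25.1531 rad/s^2


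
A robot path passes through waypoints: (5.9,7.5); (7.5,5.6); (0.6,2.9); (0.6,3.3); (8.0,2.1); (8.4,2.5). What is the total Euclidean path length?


Segment lengths:
  seg1 = sqrt((1.6)^2 + (-1.9)^2) = 2.4839
  seg2 = sqrt((-6.9)^2 + (-2.7)^2) = 7.4095
  seg3 = sqrt((0.0)^2 + (0.4)^2) = 0.4
  seg4 = sqrt((7.4)^2 + (-1.2)^2) = 7.4967
  seg5 = sqrt((0.4)^2 + (0.4)^2) = 0.5657
Total = 18.3558


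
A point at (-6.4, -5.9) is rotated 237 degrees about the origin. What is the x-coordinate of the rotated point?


x' = x*cos(theta) - y*sin(theta)
cos(237 deg) = -0.5446, sin(237 deg) = -0.8387
x' = -6.4 * -0.5446 - -5.9 * -0.8387
= 3.4857 - 4.9482
= -1.4625


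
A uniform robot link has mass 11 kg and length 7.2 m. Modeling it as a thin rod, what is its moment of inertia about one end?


I = (1/3) * m * L^2
= (1/3) * 11 * 7.2^2
= 0.333333 * 11 * 51.84
= 190.08 kg*m^2


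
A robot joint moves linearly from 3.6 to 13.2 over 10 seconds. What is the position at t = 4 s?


s = t/T = 4/10 = 0.4
p(t) = p0 + (pf-p0)*s
= 3.6 + (13.2 - 3.6) * 0.4
= 7.44


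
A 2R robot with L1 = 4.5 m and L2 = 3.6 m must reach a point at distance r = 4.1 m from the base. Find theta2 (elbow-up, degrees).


cos(theta2) = (r^2 - L1^2 - L2^2) / (2*L1*L2)
cos(theta2) = (16.81 - 20.25 - 12.96) / 32.4
cos(theta2) = -0.506173
theta2 = 120.4092 degrees


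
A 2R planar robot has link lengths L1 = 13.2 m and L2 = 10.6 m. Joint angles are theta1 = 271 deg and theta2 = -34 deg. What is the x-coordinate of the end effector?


Convert angles to radians: theta1 = 4.7298, theta2 = -0.5934
x = L1*cos(theta1) + L2*cos(theta1+theta2)
x = 0.2304 + -5.7732
x = -5.5428


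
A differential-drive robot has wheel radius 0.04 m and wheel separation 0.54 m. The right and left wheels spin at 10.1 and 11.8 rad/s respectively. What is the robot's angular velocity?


vR = r*wR = 0.04*10.1 = 0.404 m/s
vL = r*wL = 0.04*11.8 = 0.472 m/s
v = (vR+vL)/2 = 0.438 m/s
omega = (vR-vL)/L = -0.1259 rad/s
angular velocity = -0.1259 rad/s


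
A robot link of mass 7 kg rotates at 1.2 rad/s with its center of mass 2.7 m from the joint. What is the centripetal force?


F = m * omega^2 * r
= 7 * 1.2^2 * 2.7
= 7 * 1.44 * 2.7
= 27.216 N


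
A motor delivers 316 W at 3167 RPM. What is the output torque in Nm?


omega = 3167 * 2*pi/60 = 331.6475 rad/s
tau = P / omega = 316 / 331.6475
= 0.9528 Nm


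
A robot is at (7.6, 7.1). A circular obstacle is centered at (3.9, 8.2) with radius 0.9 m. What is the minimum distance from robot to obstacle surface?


center_dist = sqrt((7.6-3.9)^2 + (7.1-8.2)^2)
= sqrt(13.69 + 1.21)
= 3.8601
min_dist = center_dist - radius = 3.8601 - 0.9 = 2.9601 m


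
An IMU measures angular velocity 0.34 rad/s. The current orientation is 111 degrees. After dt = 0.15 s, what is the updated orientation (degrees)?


delta_theta = w * dt = 0.34 * 0.15 = 0.051 rad
= 2.9221 deg
theta_new = 111 + 2.9221 = 113.9221 deg


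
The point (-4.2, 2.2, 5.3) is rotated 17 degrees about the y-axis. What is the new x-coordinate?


Rotation about y-axis: x' = x*cos(theta) + z*sin(theta)
= -4.2 * 0.9563 + 5.3 * 0.2924
= -2.4669


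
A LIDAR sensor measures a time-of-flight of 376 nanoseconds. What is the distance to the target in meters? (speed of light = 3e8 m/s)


tof = 376 ns = 3.76e-07 s
dist = c * tof / 2
= 3e8 * 3.76e-07 / 2
= 56.4 m


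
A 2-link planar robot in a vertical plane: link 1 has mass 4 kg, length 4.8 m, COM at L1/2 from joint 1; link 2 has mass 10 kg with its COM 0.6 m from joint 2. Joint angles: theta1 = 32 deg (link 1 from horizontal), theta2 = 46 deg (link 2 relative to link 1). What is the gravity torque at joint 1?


Horizontal distance from joint 1 to link-1 COM:
  x_c1 = (L1/2)*cos(t1) = 2.4 * 0.848 = 2.0353 m
Horizontal distance from joint 1 to link-2 COM:
  x_c2 = L1*cos(t1) + Lc2*cos(t1+t2)
       = 4.8*0.848 + 0.6*0.2079 = 4.1954 m
tau1 = m1*g*x_c1 + m2*g*x_c2
     = 4*9.81*2.0353 + 10*9.81*4.1954
     = 79.8658 + 411.5666
     = 491.4323 Nm


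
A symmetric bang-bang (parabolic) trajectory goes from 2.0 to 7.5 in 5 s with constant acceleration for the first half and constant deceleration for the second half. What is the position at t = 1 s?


Symmetric rest-to-rest: each phase covers (pf-p0)/2 in time T/2. 0.5*a*(T/2)^2 = (pf-p0)/2 => a = 4*(pf-p0)/T^2
a = 4*(7.5-2.0)/5^2 = 0.88
t = 1 is in the acceleration phase (t <= T/2).
p = p0 + 0.5*a*t^2 = 2.0 + 0.5*0.88*1^2
= 2.44


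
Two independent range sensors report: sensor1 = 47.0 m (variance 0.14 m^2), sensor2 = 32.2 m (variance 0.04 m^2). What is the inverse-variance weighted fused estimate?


w1 = (1/var1) / (1/var1 + 1/var2)
   = 7.1429 / (7.1429 + 25.0) = 0.2222
w2 = 1 - w1 = 0.7778
fused = w1*s1 + w2*s2 = 10.4444 + 25.0444
= 35.4889 m


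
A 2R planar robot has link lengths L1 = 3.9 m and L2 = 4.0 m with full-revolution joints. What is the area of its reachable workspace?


r_max = L1 + L2 = 7.9 m
r_min = |L1 - L2| = 0.1 m
Area = pi*(r_max^2 - r_min^2)
= pi*(62.41 - 0.01)
= pi * 62.4
= 196.0354 m^2


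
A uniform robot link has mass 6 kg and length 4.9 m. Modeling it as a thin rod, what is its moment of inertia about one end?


I = (1/3) * m * L^2
= (1/3) * 6 * 4.9^2
= 0.333333 * 6 * 24.01
= 48.02 kg*m^2


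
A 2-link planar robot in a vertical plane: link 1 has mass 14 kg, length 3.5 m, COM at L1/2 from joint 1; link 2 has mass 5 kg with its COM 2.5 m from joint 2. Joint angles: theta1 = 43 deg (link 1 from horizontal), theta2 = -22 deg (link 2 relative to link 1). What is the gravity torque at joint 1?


Horizontal distance from joint 1 to link-1 COM:
  x_c1 = (L1/2)*cos(t1) = 1.75 * 0.7314 = 1.2799 m
Horizontal distance from joint 1 to link-2 COM:
  x_c2 = L1*cos(t1) + Lc2*cos(t1+t2)
       = 3.5*0.7314 + 2.5*0.9336 = 4.8937 m
tau1 = m1*g*x_c1 + m2*g*x_c2
     = 14*9.81*1.2799 + 5*9.81*4.8937
     = 175.7772 + 240.0354
     = 415.8127 Nm


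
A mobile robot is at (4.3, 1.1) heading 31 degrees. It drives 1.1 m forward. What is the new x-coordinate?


x_new = x0 + d*cos(theta)
= 4.3 + 1.1*cos(31)
= 4.3 + 0.9429
= 5.2429


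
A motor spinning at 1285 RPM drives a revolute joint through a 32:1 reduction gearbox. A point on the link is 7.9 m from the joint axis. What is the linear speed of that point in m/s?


omega_motor = 1285 * 2*pi/60 = 134.5649 rad/s
omega_joint = omega_motor / 32 = 4.2052 rad/s
v = omega_joint * r = 4.2052 * 7.9
= 33.2207 m/s


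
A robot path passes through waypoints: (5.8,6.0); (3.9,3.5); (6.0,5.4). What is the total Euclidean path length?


Segment lengths:
  seg1 = sqrt((-1.9)^2 + (-2.5)^2) = 3.1401
  seg2 = sqrt((2.1)^2 + (1.9)^2) = 2.832
Total = 5.972


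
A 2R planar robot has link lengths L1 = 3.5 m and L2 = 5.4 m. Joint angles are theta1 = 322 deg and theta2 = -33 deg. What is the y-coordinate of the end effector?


Convert angles to radians: theta1 = 5.62, theta2 = -0.576
y = L1*sin(theta1) + L2*sin(theta1+theta2)
y = -2.1548 + -5.1058
y = -7.2606


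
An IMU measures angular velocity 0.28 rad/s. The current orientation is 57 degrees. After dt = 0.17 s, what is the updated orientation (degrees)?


delta_theta = w * dt = 0.28 * 0.17 = 0.0476 rad
= 2.7273 deg
theta_new = 57 + 2.7273 = 59.7273 deg


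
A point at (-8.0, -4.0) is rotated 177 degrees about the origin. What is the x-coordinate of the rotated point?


x' = x*cos(theta) - y*sin(theta)
cos(177 deg) = -0.9986, sin(177 deg) = 0.0523
x' = -8.0 * -0.9986 - -4.0 * 0.0523
= 7.989 - -0.2093
= 8.1984


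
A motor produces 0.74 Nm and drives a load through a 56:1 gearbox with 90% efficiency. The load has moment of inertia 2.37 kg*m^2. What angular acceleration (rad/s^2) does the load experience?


tau_out = tau_motor * N * eta
= 0.74 * 56 * 0.9 = 37.296 Nm
alpha = tau_out / I = 37.296 / 2.37
= 15.7367 rad/s^2


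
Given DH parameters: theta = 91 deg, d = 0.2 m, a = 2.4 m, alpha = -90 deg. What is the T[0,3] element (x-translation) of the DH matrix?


T[0,3] = a * cos(theta)
= 2.4 * cos(91 deg)
= 2.4 * -0.0175
= -0.0419


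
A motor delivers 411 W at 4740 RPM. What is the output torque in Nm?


omega = 4740 * 2*pi/60 = 496.3716 rad/s
tau = P / omega = 411 / 496.3716
= 0.828 Nm


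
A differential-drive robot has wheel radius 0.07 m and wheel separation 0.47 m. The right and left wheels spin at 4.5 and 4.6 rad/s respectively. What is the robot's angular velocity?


vR = r*wR = 0.07*4.5 = 0.315 m/s
vL = r*wL = 0.07*4.6 = 0.322 m/s
v = (vR+vL)/2 = 0.3185 m/s
omega = (vR-vL)/L = -0.0149 rad/s
angular velocity = -0.0149 rad/s


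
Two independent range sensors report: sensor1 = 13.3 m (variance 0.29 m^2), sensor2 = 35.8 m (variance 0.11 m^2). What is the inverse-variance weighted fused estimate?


w1 = (1/var1) / (1/var1 + 1/var2)
   = 3.4483 / (3.4483 + 9.0909) = 0.275
w2 = 1 - w1 = 0.725
fused = w1*s1 + w2*s2 = 3.6575 + 25.955
= 29.6125 m


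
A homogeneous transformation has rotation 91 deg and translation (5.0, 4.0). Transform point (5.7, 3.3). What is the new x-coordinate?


x' = cos(theta)*px - sin(theta)*py + tx
= -0.0175*5.7 - 0.9998*3.3 + 5.0
= 1.601


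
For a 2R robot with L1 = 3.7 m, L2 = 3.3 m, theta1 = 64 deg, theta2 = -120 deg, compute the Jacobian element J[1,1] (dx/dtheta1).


J[1,1] = -L1*sin(t1) - L2*sin(t1+t2)
= -3.7*sin(64) - 3.3*sin(-56)
= -0.5897


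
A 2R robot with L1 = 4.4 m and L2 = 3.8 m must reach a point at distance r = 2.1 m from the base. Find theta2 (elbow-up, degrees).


cos(theta2) = (r^2 - L1^2 - L2^2) / (2*L1*L2)
cos(theta2) = (4.41 - 19.36 - 14.44) / 33.44
cos(theta2) = -0.878888
theta2 = 151.5085 degrees


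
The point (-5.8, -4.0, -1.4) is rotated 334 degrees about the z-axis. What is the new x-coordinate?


Rotation about z-axis: x' = x*cos(theta) - y*sin(theta)
= -5.8 * 0.8988 - -4.0 * -0.4384
= -6.9665


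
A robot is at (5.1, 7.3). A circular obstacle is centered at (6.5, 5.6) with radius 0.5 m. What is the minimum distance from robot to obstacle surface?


center_dist = sqrt((5.1-6.5)^2 + (7.3-5.6)^2)
= sqrt(1.96 + 2.89)
= 2.2023
min_dist = center_dist - radius = 2.2023 - 0.5 = 1.7023 m


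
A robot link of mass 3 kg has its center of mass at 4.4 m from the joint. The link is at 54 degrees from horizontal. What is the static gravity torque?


tau = m*g*L*cos(angle)
= 3 * 9.81 * 4.4 * cos(54 deg)
= 3 * 9.81 * 4.4 * 0.5878
= 76.1135 Nm


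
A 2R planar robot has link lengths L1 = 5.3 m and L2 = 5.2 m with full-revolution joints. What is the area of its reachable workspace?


r_max = L1 + L2 = 10.5 m
r_min = |L1 - L2| = 0.1 m
Area = pi*(r_max^2 - r_min^2)
= pi*(110.25 - 0.01)
= pi * 110.24
= 346.3292 m^2


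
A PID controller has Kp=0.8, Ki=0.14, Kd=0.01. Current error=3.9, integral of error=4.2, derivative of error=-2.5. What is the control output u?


u = Kp*e + Ki*int(e) + Kd*de/dt
= 0.8*3.9 + 0.14*4.2 + 0.01*(-2.5)
= 3.12 + 0.588 + -0.025
= 3.683


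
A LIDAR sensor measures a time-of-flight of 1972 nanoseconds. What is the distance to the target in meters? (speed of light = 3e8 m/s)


tof = 1972 ns = 1.972e-06 s
dist = c * tof / 2
= 3e8 * 1.972e-06 / 2
= 295.8 m


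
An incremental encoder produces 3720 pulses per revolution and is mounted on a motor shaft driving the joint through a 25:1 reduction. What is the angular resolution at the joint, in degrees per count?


counts per rev = 3720
effective counts at joint = 3720 * 25 = 93000
resolution = 360 / 93000
= 0.0039 deg/count


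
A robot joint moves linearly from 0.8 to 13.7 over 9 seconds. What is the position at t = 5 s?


s = t/T = 5/9 = 0.5556
p(t) = p0 + (pf-p0)*s
= 0.8 + (13.7 - 0.8) * 0.5556
= 7.9667


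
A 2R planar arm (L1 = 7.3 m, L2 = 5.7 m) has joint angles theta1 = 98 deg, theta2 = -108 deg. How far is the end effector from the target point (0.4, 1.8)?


End effector via forward kinematics:
x = L1*cos(t1) + L2*cos(t1+t2) = 4.5974
y = L1*sin(t1) + L2*sin(t1+t2) = 6.2392
Distance to target:
d = sqrt((0.4 - 4.5974)^2 + (1.8 - 6.2392)^2)
= sqrt(17.6185 + 19.7062)
= 6.1094 m


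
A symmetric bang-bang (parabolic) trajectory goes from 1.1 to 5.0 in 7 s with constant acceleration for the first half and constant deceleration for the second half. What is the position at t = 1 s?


Symmetric rest-to-rest: each phase covers (pf-p0)/2 in time T/2. 0.5*a*(T/2)^2 = (pf-p0)/2 => a = 4*(pf-p0)/T^2
a = 4*(5.0-1.1)/7^2 = 0.3184
t = 1 is in the acceleration phase (t <= T/2).
p = p0 + 0.5*a*t^2 = 1.1 + 0.5*0.3184*1^2
= 1.2592


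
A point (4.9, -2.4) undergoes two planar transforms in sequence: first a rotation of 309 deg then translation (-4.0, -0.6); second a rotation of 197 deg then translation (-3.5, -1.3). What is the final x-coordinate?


After transform 1:
x1 = cos(309)*4.9 - sin(309)*-2.4 + -4.0 = -2.7815
y1 = sin(309)*4.9 + cos(309)*-2.4 + -0.6 = -5.9184
After transform 2:
x2 = cos(197)*-2.7815 - sin(197)*-5.9184 + -3.5
= -2.5704


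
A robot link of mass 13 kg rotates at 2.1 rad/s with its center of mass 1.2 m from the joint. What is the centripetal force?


F = m * omega^2 * r
= 13 * 2.1^2 * 1.2
= 13 * 4.41 * 1.2
= 68.796 N


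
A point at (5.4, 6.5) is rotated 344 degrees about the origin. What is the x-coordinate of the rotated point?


x' = x*cos(theta) - y*sin(theta)
cos(344 deg) = 0.9613, sin(344 deg) = -0.2756
x' = 5.4 * 0.9613 - 6.5 * -0.2756
= 5.1908 - -1.7916
= 6.9825


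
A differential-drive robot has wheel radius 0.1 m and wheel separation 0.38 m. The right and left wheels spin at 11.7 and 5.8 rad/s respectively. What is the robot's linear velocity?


vR = r*wR = 0.1*11.7 = 1.17 m/s
vL = r*wL = 0.1*5.8 = 0.58 m/s
v = (vR+vL)/2 = 0.875 m/s
omega = (vR-vL)/L = 1.5526 rad/s
linear velocity = 0.875 m/s


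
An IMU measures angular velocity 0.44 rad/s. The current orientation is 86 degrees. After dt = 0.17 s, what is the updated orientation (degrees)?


delta_theta = w * dt = 0.44 * 0.17 = 0.0748 rad
= 4.2857 deg
theta_new = 86 + 4.2857 = 90.2857 deg


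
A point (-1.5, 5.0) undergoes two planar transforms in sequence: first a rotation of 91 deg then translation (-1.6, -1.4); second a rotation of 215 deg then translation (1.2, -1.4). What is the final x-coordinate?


After transform 1:
x1 = cos(91)*-1.5 - sin(91)*5.0 + -1.6 = -6.5731
y1 = sin(91)*-1.5 + cos(91)*5.0 + -1.4 = -2.987
After transform 2:
x2 = cos(215)*-6.5731 - sin(215)*-2.987 + 1.2
= 4.871


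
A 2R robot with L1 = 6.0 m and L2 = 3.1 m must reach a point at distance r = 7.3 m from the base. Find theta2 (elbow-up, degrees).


cos(theta2) = (r^2 - L1^2 - L2^2) / (2*L1*L2)
cos(theta2) = (53.29 - 36.0 - 9.61) / 37.2
cos(theta2) = 0.206452
theta2 = 78.0855 degrees


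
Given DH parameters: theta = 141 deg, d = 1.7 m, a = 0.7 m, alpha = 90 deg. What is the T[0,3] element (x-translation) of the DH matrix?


T[0,3] = a * cos(theta)
= 0.7 * cos(141 deg)
= 0.7 * -0.7771
= -0.544


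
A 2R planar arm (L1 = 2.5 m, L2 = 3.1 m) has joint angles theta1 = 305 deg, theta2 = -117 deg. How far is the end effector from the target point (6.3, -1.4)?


End effector via forward kinematics:
x = L1*cos(t1) + L2*cos(t1+t2) = -1.6359
y = L1*sin(t1) + L2*sin(t1+t2) = -2.4793
Distance to target:
d = sqrt((6.3 - -1.6359)^2 + (-1.4 - -2.4793)^2)
= sqrt(62.9783 + 1.1649)
= 8.0089 m


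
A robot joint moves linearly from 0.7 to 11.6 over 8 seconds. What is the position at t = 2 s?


s = t/T = 2/8 = 0.25
p(t) = p0 + (pf-p0)*s
= 0.7 + (11.6 - 0.7) * 0.25
= 3.425


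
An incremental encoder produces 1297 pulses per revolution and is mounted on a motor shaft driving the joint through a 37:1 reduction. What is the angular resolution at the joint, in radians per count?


counts per rev = 1297
effective counts at joint = 1297 * 37 = 47989
resolution = 2*pi / 47989
= 1.3093e-04 rad/count


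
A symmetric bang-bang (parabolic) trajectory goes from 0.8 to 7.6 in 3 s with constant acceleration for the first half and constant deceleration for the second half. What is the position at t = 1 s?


Symmetric rest-to-rest: each phase covers (pf-p0)/2 in time T/2. 0.5*a*(T/2)^2 = (pf-p0)/2 => a = 4*(pf-p0)/T^2
a = 4*(7.6-0.8)/3^2 = 3.0222
t = 1 is in the acceleration phase (t <= T/2).
p = p0 + 0.5*a*t^2 = 0.8 + 0.5*3.0222*1^2
= 2.3111


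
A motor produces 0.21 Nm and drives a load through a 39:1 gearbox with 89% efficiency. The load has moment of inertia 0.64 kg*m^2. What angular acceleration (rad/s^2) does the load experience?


tau_out = tau_motor * N * eta
= 0.21 * 39 * 0.89 = 7.2891 Nm
alpha = tau_out / I = 7.2891 / 0.64
= 11.3892 rad/s^2


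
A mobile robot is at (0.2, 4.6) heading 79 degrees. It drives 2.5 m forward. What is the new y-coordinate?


y_new = y0 + d*sin(theta)
= 4.6 + 2.5*sin(79)
= 4.6 + 2.4541
= 7.0541


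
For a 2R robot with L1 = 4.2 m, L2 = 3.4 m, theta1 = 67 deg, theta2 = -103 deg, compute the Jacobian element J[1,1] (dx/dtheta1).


J[1,1] = -L1*sin(t1) - L2*sin(t1+t2)
= -4.2*sin(67) - 3.4*sin(-36)
= -1.8677


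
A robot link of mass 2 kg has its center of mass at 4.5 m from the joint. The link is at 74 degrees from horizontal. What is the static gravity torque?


tau = m*g*L*cos(angle)
= 2 * 9.81 * 4.5 * cos(74 deg)
= 2 * 9.81 * 4.5 * 0.2756
= 24.336 Nm


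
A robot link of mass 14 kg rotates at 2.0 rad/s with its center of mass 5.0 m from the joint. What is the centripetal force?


F = m * omega^2 * r
= 14 * 2.0^2 * 5.0
= 14 * 4.0 * 5.0
= 280.0 N


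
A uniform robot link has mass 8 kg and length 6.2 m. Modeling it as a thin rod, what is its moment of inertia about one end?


I = (1/3) * m * L^2
= (1/3) * 8 * 6.2^2
= 0.333333 * 8 * 38.44
= 102.5067 kg*m^2


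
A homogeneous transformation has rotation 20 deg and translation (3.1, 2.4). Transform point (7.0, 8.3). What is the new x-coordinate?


x' = cos(theta)*px - sin(theta)*py + tx
= 0.9397*7.0 - 0.342*8.3 + 3.1
= 6.8391


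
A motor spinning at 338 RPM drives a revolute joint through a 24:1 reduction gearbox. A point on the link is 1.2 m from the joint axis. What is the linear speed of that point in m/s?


omega_motor = 338 * 2*pi/60 = 35.3953 rad/s
omega_joint = omega_motor / 24 = 1.4748 rad/s
v = omega_joint * r = 1.4748 * 1.2
= 1.7698 m/s


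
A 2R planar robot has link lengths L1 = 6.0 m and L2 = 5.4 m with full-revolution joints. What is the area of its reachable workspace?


r_max = L1 + L2 = 11.4 m
r_min = |L1 - L2| = 0.6 m
Area = pi*(r_max^2 - r_min^2)
= pi*(129.96 - 0.36)
= pi * 129.6
= 407.1504 m^2


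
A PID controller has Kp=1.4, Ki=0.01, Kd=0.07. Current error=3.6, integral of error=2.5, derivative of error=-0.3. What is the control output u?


u = Kp*e + Ki*int(e) + Kd*de/dt
= 1.4*3.6 + 0.01*2.5 + 0.07*(-0.3)
= 5.04 + 0.025 + -0.021
= 5.044


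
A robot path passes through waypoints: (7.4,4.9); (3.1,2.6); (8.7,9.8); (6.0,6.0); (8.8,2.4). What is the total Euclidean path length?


Segment lengths:
  seg1 = sqrt((-4.3)^2 + (-2.3)^2) = 4.8765
  seg2 = sqrt((5.6)^2 + (7.2)^2) = 9.1214
  seg3 = sqrt((-2.7)^2 + (-3.8)^2) = 4.6615
  seg4 = sqrt((2.8)^2 + (-3.6)^2) = 4.5607
Total = 23.2201
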